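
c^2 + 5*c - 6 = (c - 1)*(c + 6)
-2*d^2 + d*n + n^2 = (-d + n)*(2*d + n)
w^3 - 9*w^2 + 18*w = w*(w - 6)*(w - 3)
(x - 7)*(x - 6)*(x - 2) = x^3 - 15*x^2 + 68*x - 84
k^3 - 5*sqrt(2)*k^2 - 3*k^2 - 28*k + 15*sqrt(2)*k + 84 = (k - 3)*(k - 7*sqrt(2))*(k + 2*sqrt(2))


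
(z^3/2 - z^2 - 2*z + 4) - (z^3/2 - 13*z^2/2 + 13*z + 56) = 11*z^2/2 - 15*z - 52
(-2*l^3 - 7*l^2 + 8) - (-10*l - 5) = -2*l^3 - 7*l^2 + 10*l + 13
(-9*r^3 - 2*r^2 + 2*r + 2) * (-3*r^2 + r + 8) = 27*r^5 - 3*r^4 - 80*r^3 - 20*r^2 + 18*r + 16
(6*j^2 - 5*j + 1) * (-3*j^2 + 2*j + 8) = -18*j^4 + 27*j^3 + 35*j^2 - 38*j + 8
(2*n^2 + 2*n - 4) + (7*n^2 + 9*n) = 9*n^2 + 11*n - 4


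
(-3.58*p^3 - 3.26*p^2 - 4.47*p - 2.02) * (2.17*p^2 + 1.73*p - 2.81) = -7.7686*p^5 - 13.2676*p^4 - 5.2799*p^3 - 2.9559*p^2 + 9.0661*p + 5.6762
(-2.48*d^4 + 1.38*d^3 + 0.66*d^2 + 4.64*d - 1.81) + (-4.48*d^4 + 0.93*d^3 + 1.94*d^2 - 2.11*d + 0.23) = -6.96*d^4 + 2.31*d^3 + 2.6*d^2 + 2.53*d - 1.58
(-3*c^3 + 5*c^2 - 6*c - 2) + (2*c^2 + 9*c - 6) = -3*c^3 + 7*c^2 + 3*c - 8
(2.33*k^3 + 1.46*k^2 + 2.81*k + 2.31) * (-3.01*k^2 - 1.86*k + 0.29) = -7.0133*k^5 - 8.7284*k^4 - 10.498*k^3 - 11.7563*k^2 - 3.4817*k + 0.6699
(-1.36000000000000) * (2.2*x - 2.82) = 3.8352 - 2.992*x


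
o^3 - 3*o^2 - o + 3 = (o - 3)*(o - 1)*(o + 1)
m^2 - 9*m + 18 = (m - 6)*(m - 3)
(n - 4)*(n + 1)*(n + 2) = n^3 - n^2 - 10*n - 8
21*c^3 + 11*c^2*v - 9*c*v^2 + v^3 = (-7*c + v)*(-3*c + v)*(c + v)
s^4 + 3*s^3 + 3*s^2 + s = s*(s + 1)^3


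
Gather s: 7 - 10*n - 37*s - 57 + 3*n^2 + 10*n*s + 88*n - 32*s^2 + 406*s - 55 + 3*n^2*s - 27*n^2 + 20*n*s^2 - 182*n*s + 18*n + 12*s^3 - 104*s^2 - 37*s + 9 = -24*n^2 + 96*n + 12*s^3 + s^2*(20*n - 136) + s*(3*n^2 - 172*n + 332) - 96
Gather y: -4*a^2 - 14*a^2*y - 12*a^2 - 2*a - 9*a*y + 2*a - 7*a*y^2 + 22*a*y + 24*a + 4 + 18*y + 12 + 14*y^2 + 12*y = -16*a^2 + 24*a + y^2*(14 - 7*a) + y*(-14*a^2 + 13*a + 30) + 16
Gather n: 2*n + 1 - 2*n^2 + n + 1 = -2*n^2 + 3*n + 2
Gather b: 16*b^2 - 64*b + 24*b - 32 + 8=16*b^2 - 40*b - 24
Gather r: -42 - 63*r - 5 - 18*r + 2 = -81*r - 45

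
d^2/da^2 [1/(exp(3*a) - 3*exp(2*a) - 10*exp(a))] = ((-9*exp(2*a) + 12*exp(a) + 10)*(-exp(2*a) + 3*exp(a) + 10) - 2*(-3*exp(2*a) + 6*exp(a) + 10)^2)*exp(-a)/(-exp(2*a) + 3*exp(a) + 10)^3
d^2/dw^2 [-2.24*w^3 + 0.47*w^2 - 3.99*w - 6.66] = 0.94 - 13.44*w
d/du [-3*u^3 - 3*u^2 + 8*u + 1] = -9*u^2 - 6*u + 8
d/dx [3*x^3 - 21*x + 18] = 9*x^2 - 21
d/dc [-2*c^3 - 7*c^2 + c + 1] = -6*c^2 - 14*c + 1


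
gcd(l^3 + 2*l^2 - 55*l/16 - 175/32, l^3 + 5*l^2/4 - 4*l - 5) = l + 5/4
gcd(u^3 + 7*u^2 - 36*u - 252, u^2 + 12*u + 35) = u + 7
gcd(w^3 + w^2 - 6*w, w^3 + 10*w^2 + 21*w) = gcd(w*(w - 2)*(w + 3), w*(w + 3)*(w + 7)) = w^2 + 3*w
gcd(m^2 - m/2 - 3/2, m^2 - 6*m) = 1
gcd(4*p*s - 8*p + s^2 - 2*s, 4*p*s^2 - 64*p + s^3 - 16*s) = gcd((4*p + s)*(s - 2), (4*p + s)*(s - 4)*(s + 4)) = 4*p + s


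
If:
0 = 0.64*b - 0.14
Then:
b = 0.22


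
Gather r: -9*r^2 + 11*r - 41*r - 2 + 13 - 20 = -9*r^2 - 30*r - 9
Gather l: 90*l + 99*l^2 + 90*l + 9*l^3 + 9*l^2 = 9*l^3 + 108*l^2 + 180*l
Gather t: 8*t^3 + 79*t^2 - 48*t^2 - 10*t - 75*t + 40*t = 8*t^3 + 31*t^2 - 45*t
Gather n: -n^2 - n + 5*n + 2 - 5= -n^2 + 4*n - 3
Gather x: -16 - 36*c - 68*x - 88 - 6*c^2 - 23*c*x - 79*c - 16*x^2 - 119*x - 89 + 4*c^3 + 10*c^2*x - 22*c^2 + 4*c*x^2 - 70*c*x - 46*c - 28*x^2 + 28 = 4*c^3 - 28*c^2 - 161*c + x^2*(4*c - 44) + x*(10*c^2 - 93*c - 187) - 165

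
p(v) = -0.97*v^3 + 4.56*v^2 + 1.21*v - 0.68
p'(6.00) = -48.83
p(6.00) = -38.78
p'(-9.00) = -316.58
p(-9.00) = 1064.92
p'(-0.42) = -3.13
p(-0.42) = -0.31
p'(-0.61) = -5.44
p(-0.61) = 0.50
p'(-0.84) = -8.50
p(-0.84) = 2.10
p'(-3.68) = -71.76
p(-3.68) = 104.96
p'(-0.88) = -9.07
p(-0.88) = 2.45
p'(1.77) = 8.24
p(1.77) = 10.37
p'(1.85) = 8.12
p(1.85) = 11.02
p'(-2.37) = -36.75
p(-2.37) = 34.98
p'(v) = -2.91*v^2 + 9.12*v + 1.21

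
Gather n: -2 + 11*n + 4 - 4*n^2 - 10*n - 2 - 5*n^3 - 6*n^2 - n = -5*n^3 - 10*n^2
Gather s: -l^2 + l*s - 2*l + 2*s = -l^2 - 2*l + s*(l + 2)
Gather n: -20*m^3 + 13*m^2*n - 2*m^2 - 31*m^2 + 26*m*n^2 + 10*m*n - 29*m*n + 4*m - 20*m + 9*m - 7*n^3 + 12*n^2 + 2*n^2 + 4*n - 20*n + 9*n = -20*m^3 - 33*m^2 - 7*m - 7*n^3 + n^2*(26*m + 14) + n*(13*m^2 - 19*m - 7)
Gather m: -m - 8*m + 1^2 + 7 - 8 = -9*m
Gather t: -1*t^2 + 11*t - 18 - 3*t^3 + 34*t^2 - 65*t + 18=-3*t^3 + 33*t^2 - 54*t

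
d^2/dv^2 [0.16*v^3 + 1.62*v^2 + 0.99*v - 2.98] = 0.96*v + 3.24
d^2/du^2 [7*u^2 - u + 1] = 14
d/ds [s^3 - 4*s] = 3*s^2 - 4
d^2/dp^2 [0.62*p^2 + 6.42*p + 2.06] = 1.24000000000000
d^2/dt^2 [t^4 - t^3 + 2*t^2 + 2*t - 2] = 12*t^2 - 6*t + 4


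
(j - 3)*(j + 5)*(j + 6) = j^3 + 8*j^2 - 3*j - 90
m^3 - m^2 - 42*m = m*(m - 7)*(m + 6)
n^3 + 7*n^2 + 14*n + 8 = (n + 1)*(n + 2)*(n + 4)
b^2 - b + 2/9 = (b - 2/3)*(b - 1/3)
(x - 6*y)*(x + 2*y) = x^2 - 4*x*y - 12*y^2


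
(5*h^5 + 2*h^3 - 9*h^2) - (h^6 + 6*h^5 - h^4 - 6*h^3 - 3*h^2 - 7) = -h^6 - h^5 + h^4 + 8*h^3 - 6*h^2 + 7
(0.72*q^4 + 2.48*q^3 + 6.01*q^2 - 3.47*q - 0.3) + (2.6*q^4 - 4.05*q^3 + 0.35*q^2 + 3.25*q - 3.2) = 3.32*q^4 - 1.57*q^3 + 6.36*q^2 - 0.22*q - 3.5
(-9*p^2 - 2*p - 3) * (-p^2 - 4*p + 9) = 9*p^4 + 38*p^3 - 70*p^2 - 6*p - 27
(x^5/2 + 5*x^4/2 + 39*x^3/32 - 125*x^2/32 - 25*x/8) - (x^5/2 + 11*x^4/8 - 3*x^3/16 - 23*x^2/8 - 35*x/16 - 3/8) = 9*x^4/8 + 45*x^3/32 - 33*x^2/32 - 15*x/16 + 3/8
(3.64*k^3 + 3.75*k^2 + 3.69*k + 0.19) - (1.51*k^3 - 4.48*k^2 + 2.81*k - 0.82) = 2.13*k^3 + 8.23*k^2 + 0.88*k + 1.01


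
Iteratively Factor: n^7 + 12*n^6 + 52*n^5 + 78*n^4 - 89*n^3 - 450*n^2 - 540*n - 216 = (n + 2)*(n^6 + 10*n^5 + 32*n^4 + 14*n^3 - 117*n^2 - 216*n - 108) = (n - 2)*(n + 2)*(n^5 + 12*n^4 + 56*n^3 + 126*n^2 + 135*n + 54) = (n - 2)*(n + 2)*(n + 3)*(n^4 + 9*n^3 + 29*n^2 + 39*n + 18) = (n - 2)*(n + 1)*(n + 2)*(n + 3)*(n^3 + 8*n^2 + 21*n + 18) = (n - 2)*(n + 1)*(n + 2)*(n + 3)^2*(n^2 + 5*n + 6) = (n - 2)*(n + 1)*(n + 2)^2*(n + 3)^2*(n + 3)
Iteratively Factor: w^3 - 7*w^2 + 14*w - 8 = (w - 2)*(w^2 - 5*w + 4) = (w - 2)*(w - 1)*(w - 4)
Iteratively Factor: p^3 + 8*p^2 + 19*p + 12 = (p + 1)*(p^2 + 7*p + 12) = (p + 1)*(p + 3)*(p + 4)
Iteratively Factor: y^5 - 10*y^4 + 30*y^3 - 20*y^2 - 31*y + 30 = (y - 2)*(y^4 - 8*y^3 + 14*y^2 + 8*y - 15) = (y - 2)*(y - 1)*(y^3 - 7*y^2 + 7*y + 15) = (y - 2)*(y - 1)*(y + 1)*(y^2 - 8*y + 15) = (y - 3)*(y - 2)*(y - 1)*(y + 1)*(y - 5)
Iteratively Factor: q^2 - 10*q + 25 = (q - 5)*(q - 5)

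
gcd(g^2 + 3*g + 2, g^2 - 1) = g + 1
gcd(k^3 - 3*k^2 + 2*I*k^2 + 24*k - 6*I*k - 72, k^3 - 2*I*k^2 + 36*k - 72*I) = k + 6*I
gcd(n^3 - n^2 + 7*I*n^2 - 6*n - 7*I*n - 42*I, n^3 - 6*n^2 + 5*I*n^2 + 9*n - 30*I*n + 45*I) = n - 3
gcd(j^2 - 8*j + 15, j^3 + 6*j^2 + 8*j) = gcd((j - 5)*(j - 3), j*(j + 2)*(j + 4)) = 1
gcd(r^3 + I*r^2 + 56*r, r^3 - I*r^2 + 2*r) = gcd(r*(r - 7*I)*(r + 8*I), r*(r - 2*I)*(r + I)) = r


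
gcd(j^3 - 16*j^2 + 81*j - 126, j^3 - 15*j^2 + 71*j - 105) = j^2 - 10*j + 21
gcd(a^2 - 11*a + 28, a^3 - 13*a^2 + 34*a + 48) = 1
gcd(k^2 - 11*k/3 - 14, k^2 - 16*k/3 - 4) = k - 6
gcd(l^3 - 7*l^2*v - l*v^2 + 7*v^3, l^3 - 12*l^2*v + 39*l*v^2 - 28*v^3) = l^2 - 8*l*v + 7*v^2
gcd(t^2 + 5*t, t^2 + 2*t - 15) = t + 5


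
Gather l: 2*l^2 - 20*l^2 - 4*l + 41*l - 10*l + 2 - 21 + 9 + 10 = -18*l^2 + 27*l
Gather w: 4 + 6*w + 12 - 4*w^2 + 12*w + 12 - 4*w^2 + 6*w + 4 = -8*w^2 + 24*w + 32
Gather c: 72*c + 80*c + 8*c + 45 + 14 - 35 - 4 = 160*c + 20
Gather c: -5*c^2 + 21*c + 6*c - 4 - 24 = -5*c^2 + 27*c - 28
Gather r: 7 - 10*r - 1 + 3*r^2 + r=3*r^2 - 9*r + 6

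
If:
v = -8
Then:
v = -8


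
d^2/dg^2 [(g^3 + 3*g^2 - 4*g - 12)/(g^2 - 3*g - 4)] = 12*(3*g^3 + 6*g^2 + 18*g - 10)/(g^6 - 9*g^5 + 15*g^4 + 45*g^3 - 60*g^2 - 144*g - 64)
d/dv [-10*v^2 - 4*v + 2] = -20*v - 4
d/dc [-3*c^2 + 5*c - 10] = 5 - 6*c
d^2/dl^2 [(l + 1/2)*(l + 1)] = 2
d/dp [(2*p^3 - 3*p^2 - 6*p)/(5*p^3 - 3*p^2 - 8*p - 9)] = (9*p^4 + 28*p^3 - 48*p^2 + 54*p + 54)/(25*p^6 - 30*p^5 - 71*p^4 - 42*p^3 + 118*p^2 + 144*p + 81)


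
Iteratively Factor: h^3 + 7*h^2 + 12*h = (h + 3)*(h^2 + 4*h) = (h + 3)*(h + 4)*(h)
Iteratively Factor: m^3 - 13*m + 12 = (m - 1)*(m^2 + m - 12) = (m - 3)*(m - 1)*(m + 4)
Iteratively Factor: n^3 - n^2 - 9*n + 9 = (n - 3)*(n^2 + 2*n - 3) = (n - 3)*(n - 1)*(n + 3)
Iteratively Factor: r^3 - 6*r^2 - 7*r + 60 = (r - 4)*(r^2 - 2*r - 15) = (r - 4)*(r + 3)*(r - 5)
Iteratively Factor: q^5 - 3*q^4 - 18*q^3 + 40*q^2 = (q)*(q^4 - 3*q^3 - 18*q^2 + 40*q) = q^2*(q^3 - 3*q^2 - 18*q + 40) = q^2*(q - 5)*(q^2 + 2*q - 8) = q^2*(q - 5)*(q + 4)*(q - 2)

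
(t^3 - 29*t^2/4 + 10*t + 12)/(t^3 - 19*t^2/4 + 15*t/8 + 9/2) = 2*(t - 4)/(2*t - 3)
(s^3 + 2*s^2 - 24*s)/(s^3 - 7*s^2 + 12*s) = (s + 6)/(s - 3)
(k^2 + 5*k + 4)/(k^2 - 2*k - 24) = (k + 1)/(k - 6)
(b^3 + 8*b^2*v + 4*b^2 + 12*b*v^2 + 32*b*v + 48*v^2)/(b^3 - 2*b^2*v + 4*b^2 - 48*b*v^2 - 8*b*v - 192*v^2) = (-b - 2*v)/(-b + 8*v)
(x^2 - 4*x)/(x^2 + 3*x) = (x - 4)/(x + 3)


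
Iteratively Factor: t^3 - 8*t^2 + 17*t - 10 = (t - 2)*(t^2 - 6*t + 5) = (t - 5)*(t - 2)*(t - 1)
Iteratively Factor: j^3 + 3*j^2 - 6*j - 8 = (j - 2)*(j^2 + 5*j + 4) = (j - 2)*(j + 1)*(j + 4)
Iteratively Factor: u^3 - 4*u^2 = (u)*(u^2 - 4*u) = u^2*(u - 4)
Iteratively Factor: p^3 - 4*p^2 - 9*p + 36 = (p + 3)*(p^2 - 7*p + 12) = (p - 4)*(p + 3)*(p - 3)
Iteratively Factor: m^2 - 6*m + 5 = (m - 5)*(m - 1)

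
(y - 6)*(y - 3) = y^2 - 9*y + 18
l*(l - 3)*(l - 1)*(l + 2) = l^4 - 2*l^3 - 5*l^2 + 6*l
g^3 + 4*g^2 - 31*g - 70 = (g - 5)*(g + 2)*(g + 7)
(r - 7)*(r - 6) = r^2 - 13*r + 42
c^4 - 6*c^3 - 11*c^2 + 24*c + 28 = (c - 7)*(c - 2)*(c + 1)*(c + 2)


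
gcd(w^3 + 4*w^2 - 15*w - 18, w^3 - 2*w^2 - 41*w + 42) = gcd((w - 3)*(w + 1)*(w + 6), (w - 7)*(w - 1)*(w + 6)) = w + 6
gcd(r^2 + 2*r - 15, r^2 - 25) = r + 5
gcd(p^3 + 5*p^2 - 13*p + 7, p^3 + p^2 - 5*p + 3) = p^2 - 2*p + 1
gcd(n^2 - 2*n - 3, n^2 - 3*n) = n - 3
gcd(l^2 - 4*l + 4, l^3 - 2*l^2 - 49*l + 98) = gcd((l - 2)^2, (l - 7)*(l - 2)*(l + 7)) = l - 2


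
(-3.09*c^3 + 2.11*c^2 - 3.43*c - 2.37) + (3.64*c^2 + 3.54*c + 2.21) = -3.09*c^3 + 5.75*c^2 + 0.11*c - 0.16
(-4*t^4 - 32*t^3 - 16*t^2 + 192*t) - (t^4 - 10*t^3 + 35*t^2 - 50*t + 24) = -5*t^4 - 22*t^3 - 51*t^2 + 242*t - 24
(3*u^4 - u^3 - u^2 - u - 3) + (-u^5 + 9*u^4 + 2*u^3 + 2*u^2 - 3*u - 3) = -u^5 + 12*u^4 + u^3 + u^2 - 4*u - 6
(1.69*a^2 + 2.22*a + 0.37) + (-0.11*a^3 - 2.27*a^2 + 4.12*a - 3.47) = -0.11*a^3 - 0.58*a^2 + 6.34*a - 3.1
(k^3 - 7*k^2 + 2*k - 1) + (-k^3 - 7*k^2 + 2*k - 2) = -14*k^2 + 4*k - 3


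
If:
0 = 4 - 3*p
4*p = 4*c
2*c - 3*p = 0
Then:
No Solution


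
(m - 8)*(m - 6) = m^2 - 14*m + 48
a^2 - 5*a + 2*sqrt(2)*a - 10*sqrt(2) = (a - 5)*(a + 2*sqrt(2))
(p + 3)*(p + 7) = p^2 + 10*p + 21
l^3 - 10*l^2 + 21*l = l*(l - 7)*(l - 3)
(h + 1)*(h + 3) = h^2 + 4*h + 3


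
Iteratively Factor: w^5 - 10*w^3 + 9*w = (w - 3)*(w^4 + 3*w^3 - w^2 - 3*w) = (w - 3)*(w - 1)*(w^3 + 4*w^2 + 3*w) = (w - 3)*(w - 1)*(w + 1)*(w^2 + 3*w) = w*(w - 3)*(w - 1)*(w + 1)*(w + 3)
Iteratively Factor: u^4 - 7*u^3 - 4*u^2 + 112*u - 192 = (u + 4)*(u^3 - 11*u^2 + 40*u - 48) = (u - 4)*(u + 4)*(u^2 - 7*u + 12) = (u - 4)*(u - 3)*(u + 4)*(u - 4)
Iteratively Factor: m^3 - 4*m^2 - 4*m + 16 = (m - 4)*(m^2 - 4) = (m - 4)*(m + 2)*(m - 2)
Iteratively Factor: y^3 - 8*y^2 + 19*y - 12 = (y - 3)*(y^2 - 5*y + 4) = (y - 3)*(y - 1)*(y - 4)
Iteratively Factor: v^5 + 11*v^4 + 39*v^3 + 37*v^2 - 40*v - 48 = (v + 3)*(v^4 + 8*v^3 + 15*v^2 - 8*v - 16) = (v + 1)*(v + 3)*(v^3 + 7*v^2 + 8*v - 16) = (v - 1)*(v + 1)*(v + 3)*(v^2 + 8*v + 16) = (v - 1)*(v + 1)*(v + 3)*(v + 4)*(v + 4)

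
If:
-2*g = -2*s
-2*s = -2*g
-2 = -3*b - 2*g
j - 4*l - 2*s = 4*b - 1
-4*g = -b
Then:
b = 4/7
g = 1/7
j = 4*l + 11/7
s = 1/7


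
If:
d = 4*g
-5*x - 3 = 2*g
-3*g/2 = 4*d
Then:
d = 0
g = 0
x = -3/5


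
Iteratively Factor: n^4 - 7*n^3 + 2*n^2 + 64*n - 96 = (n - 2)*(n^3 - 5*n^2 - 8*n + 48) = (n - 4)*(n - 2)*(n^2 - n - 12) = (n - 4)^2*(n - 2)*(n + 3)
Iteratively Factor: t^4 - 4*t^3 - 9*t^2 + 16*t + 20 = (t + 1)*(t^3 - 5*t^2 - 4*t + 20) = (t - 2)*(t + 1)*(t^2 - 3*t - 10) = (t - 2)*(t + 1)*(t + 2)*(t - 5)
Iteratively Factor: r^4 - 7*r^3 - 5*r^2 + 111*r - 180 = (r - 5)*(r^3 - 2*r^2 - 15*r + 36) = (r - 5)*(r - 3)*(r^2 + r - 12) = (r - 5)*(r - 3)*(r + 4)*(r - 3)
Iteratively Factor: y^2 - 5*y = (y - 5)*(y)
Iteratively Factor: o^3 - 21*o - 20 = (o - 5)*(o^2 + 5*o + 4) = (o - 5)*(o + 4)*(o + 1)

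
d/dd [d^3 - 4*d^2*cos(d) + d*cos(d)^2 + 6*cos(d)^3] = 4*d^2*sin(d) + 3*d^2 - d*sin(2*d) - 8*d*cos(d) - 18*sin(d)*cos(d)^2 + cos(d)^2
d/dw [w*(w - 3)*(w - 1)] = 3*w^2 - 8*w + 3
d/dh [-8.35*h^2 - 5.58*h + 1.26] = -16.7*h - 5.58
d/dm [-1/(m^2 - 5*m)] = (2*m - 5)/(m^2*(m - 5)^2)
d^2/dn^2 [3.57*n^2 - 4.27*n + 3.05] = 7.14000000000000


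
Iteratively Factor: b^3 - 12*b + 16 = (b + 4)*(b^2 - 4*b + 4) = (b - 2)*(b + 4)*(b - 2)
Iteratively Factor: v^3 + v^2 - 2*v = (v)*(v^2 + v - 2) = v*(v - 1)*(v + 2)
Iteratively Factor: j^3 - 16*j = (j + 4)*(j^2 - 4*j) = (j - 4)*(j + 4)*(j)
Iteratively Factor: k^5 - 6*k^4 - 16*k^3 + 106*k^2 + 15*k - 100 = (k + 4)*(k^4 - 10*k^3 + 24*k^2 + 10*k - 25) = (k - 5)*(k + 4)*(k^3 - 5*k^2 - k + 5) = (k - 5)*(k - 1)*(k + 4)*(k^2 - 4*k - 5) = (k - 5)*(k - 1)*(k + 1)*(k + 4)*(k - 5)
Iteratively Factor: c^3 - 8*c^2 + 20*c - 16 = (c - 2)*(c^2 - 6*c + 8) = (c - 4)*(c - 2)*(c - 2)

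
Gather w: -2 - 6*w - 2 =-6*w - 4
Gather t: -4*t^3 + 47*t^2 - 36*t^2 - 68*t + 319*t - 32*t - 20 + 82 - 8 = -4*t^3 + 11*t^2 + 219*t + 54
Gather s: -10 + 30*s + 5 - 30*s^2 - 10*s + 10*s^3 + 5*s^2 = 10*s^3 - 25*s^2 + 20*s - 5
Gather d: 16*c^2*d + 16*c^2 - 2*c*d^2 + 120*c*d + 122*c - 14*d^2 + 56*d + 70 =16*c^2 + 122*c + d^2*(-2*c - 14) + d*(16*c^2 + 120*c + 56) + 70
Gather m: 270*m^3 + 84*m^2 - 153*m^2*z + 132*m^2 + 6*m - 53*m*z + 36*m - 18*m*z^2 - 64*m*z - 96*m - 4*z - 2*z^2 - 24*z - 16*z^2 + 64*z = 270*m^3 + m^2*(216 - 153*z) + m*(-18*z^2 - 117*z - 54) - 18*z^2 + 36*z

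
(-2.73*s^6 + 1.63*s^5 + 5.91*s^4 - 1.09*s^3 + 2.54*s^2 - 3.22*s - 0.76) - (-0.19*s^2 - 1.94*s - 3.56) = -2.73*s^6 + 1.63*s^5 + 5.91*s^4 - 1.09*s^3 + 2.73*s^2 - 1.28*s + 2.8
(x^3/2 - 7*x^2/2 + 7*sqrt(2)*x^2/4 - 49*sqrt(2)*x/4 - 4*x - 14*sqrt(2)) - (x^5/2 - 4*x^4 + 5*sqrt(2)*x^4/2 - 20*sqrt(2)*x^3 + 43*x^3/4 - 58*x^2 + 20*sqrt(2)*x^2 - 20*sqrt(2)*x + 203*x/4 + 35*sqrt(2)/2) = -x^5/2 - 5*sqrt(2)*x^4/2 + 4*x^4 - 41*x^3/4 + 20*sqrt(2)*x^3 - 73*sqrt(2)*x^2/4 + 109*x^2/2 - 219*x/4 + 31*sqrt(2)*x/4 - 63*sqrt(2)/2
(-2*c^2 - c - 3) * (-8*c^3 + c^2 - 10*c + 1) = 16*c^5 + 6*c^4 + 43*c^3 + 5*c^2 + 29*c - 3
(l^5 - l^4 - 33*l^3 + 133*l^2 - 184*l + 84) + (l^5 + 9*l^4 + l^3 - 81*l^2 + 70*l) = 2*l^5 + 8*l^4 - 32*l^3 + 52*l^2 - 114*l + 84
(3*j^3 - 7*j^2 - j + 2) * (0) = 0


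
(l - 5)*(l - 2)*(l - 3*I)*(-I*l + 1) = -I*l^4 - 2*l^3 + 7*I*l^3 + 14*l^2 - 13*I*l^2 - 20*l + 21*I*l - 30*I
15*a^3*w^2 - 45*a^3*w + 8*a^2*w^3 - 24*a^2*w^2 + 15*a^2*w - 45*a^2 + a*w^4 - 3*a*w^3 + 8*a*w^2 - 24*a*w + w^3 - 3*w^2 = (3*a + w)*(5*a + w)*(w - 3)*(a*w + 1)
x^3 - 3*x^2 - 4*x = x*(x - 4)*(x + 1)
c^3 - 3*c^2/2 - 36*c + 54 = (c - 6)*(c - 3/2)*(c + 6)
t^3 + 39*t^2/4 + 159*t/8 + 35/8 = (t + 1/4)*(t + 5/2)*(t + 7)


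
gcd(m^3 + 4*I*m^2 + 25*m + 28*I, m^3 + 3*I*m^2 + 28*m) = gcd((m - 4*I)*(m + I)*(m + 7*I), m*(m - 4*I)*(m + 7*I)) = m^2 + 3*I*m + 28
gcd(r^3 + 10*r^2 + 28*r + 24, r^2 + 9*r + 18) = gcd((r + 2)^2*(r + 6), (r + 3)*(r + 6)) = r + 6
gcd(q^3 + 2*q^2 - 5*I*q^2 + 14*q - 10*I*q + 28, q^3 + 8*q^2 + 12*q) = q + 2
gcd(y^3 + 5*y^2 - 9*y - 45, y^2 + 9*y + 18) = y + 3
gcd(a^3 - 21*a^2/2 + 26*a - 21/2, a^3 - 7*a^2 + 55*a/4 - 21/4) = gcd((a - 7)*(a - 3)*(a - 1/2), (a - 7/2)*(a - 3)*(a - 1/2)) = a^2 - 7*a/2 + 3/2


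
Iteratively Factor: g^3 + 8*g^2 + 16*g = (g + 4)*(g^2 + 4*g) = (g + 4)^2*(g)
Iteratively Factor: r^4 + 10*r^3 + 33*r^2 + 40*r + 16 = (r + 1)*(r^3 + 9*r^2 + 24*r + 16) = (r + 1)*(r + 4)*(r^2 + 5*r + 4) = (r + 1)^2*(r + 4)*(r + 4)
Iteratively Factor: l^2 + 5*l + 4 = (l + 1)*(l + 4)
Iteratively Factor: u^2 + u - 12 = (u - 3)*(u + 4)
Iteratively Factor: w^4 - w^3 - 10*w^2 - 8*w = (w + 1)*(w^3 - 2*w^2 - 8*w) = (w + 1)*(w + 2)*(w^2 - 4*w) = w*(w + 1)*(w + 2)*(w - 4)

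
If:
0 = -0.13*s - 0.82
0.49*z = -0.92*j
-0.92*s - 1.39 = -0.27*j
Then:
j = -16.34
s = -6.31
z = 30.69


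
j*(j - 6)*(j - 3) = j^3 - 9*j^2 + 18*j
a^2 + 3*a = a*(a + 3)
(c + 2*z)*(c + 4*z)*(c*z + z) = c^3*z + 6*c^2*z^2 + c^2*z + 8*c*z^3 + 6*c*z^2 + 8*z^3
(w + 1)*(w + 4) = w^2 + 5*w + 4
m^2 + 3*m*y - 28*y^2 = (m - 4*y)*(m + 7*y)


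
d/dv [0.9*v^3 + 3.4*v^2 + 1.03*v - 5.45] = 2.7*v^2 + 6.8*v + 1.03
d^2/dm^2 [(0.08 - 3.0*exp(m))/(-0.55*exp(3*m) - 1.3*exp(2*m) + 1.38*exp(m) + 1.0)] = (3.63*exp(6*m) + 6.2172*exp(5*m) + 13.5488*exp(4*m) + 26.41264*exp(3*m) + 23.43456*exp(2*m) - 4.708352*exp(m) + 3.1104)*exp(m)/(0.166375*exp(9*m) + 1.17975*exp(8*m) + 1.53615*exp(7*m) - 4.6307*exp(6*m) - 8.14434*exp(5*m) + 6.91116*exp(4*m) + 9.785928*exp(3*m) - 1.8132*exp(2*m) - 4.14*exp(m) - 1.0)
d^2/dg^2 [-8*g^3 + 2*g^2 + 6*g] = 4 - 48*g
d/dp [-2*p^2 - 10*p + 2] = -4*p - 10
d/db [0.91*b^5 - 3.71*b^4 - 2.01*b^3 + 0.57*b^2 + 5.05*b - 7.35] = 4.55*b^4 - 14.84*b^3 - 6.03*b^2 + 1.14*b + 5.05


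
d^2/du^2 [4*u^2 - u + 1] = 8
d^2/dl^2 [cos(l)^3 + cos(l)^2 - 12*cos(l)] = 45*cos(l)/4 - 2*cos(2*l) - 9*cos(3*l)/4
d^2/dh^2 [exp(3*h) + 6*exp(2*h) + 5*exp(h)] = (9*exp(2*h) + 24*exp(h) + 5)*exp(h)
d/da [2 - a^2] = -2*a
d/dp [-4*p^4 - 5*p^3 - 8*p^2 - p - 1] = -16*p^3 - 15*p^2 - 16*p - 1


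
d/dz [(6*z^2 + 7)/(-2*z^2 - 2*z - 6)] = (-6*z^2 - 22*z + 7)/(2*(z^4 + 2*z^3 + 7*z^2 + 6*z + 9))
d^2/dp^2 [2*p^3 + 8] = 12*p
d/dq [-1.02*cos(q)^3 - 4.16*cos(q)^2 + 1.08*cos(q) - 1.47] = (3.06*cos(q)^2 + 8.32*cos(q) - 1.08)*sin(q)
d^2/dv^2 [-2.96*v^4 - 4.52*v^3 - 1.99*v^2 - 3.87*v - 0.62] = -35.52*v^2 - 27.12*v - 3.98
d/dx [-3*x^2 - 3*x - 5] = -6*x - 3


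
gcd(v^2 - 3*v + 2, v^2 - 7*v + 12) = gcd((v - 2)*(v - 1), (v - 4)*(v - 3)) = 1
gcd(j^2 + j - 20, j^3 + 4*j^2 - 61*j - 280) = j + 5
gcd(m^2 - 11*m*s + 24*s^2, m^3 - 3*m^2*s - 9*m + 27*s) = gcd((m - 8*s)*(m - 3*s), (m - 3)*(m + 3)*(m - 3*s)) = -m + 3*s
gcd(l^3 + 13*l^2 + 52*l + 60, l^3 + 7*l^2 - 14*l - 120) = l^2 + 11*l + 30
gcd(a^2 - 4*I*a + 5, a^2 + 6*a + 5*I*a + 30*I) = 1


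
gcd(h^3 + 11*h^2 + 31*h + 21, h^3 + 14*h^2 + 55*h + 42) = h^2 + 8*h + 7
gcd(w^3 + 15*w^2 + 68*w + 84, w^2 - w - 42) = w + 6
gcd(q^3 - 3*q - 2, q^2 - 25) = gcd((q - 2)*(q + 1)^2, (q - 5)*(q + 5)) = 1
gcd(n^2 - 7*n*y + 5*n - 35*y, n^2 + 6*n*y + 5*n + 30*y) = n + 5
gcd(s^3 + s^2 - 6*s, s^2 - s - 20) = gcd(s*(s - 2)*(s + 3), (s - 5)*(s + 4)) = 1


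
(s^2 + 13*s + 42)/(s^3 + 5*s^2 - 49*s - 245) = (s + 6)/(s^2 - 2*s - 35)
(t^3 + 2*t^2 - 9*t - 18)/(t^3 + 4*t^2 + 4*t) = (t^2 - 9)/(t*(t + 2))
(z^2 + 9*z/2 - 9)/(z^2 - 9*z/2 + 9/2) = (z + 6)/(z - 3)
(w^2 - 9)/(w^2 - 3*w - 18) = (w - 3)/(w - 6)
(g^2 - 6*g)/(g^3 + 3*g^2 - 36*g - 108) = g/(g^2 + 9*g + 18)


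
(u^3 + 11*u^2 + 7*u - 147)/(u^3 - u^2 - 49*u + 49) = (u^2 + 4*u - 21)/(u^2 - 8*u + 7)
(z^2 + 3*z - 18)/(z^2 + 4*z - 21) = (z + 6)/(z + 7)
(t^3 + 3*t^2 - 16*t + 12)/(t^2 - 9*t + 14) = (t^2 + 5*t - 6)/(t - 7)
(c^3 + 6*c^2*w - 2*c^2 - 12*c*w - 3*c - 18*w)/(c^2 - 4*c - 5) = (c^2 + 6*c*w - 3*c - 18*w)/(c - 5)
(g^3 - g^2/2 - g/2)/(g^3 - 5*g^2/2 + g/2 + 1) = g/(g - 2)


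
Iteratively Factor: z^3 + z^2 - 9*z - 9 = (z + 3)*(z^2 - 2*z - 3) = (z - 3)*(z + 3)*(z + 1)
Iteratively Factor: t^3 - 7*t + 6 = (t - 1)*(t^2 + t - 6) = (t - 2)*(t - 1)*(t + 3)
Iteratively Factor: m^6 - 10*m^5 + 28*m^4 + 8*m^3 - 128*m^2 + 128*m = (m - 2)*(m^5 - 8*m^4 + 12*m^3 + 32*m^2 - 64*m) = (m - 2)*(m + 2)*(m^4 - 10*m^3 + 32*m^2 - 32*m) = m*(m - 2)*(m + 2)*(m^3 - 10*m^2 + 32*m - 32) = m*(m - 4)*(m - 2)*(m + 2)*(m^2 - 6*m + 8) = m*(m - 4)*(m - 2)^2*(m + 2)*(m - 4)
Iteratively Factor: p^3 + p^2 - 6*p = (p - 2)*(p^2 + 3*p) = (p - 2)*(p + 3)*(p)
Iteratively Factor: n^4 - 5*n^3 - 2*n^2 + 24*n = (n - 4)*(n^3 - n^2 - 6*n) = (n - 4)*(n - 3)*(n^2 + 2*n) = n*(n - 4)*(n - 3)*(n + 2)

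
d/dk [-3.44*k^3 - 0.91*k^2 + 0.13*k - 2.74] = -10.32*k^2 - 1.82*k + 0.13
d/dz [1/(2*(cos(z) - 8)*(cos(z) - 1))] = (2*cos(z) - 9)*sin(z)/(2*(cos(z) - 8)^2*(cos(z) - 1)^2)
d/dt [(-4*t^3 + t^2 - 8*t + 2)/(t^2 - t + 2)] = (-4*t^4 + 8*t^3 - 17*t^2 - 14)/(t^4 - 2*t^3 + 5*t^2 - 4*t + 4)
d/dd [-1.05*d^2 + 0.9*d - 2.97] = 0.9 - 2.1*d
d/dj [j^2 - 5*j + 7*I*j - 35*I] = 2*j - 5 + 7*I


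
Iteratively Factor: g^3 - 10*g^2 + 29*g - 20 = (g - 1)*(g^2 - 9*g + 20) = (g - 5)*(g - 1)*(g - 4)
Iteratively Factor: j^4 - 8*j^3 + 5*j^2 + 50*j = (j + 2)*(j^3 - 10*j^2 + 25*j) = (j - 5)*(j + 2)*(j^2 - 5*j) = (j - 5)^2*(j + 2)*(j)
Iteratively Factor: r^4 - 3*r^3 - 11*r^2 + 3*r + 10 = (r + 1)*(r^3 - 4*r^2 - 7*r + 10) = (r + 1)*(r + 2)*(r^2 - 6*r + 5) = (r - 1)*(r + 1)*(r + 2)*(r - 5)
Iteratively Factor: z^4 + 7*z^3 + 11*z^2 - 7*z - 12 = (z + 4)*(z^3 + 3*z^2 - z - 3) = (z - 1)*(z + 4)*(z^2 + 4*z + 3) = (z - 1)*(z + 1)*(z + 4)*(z + 3)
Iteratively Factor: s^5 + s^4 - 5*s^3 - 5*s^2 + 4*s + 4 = (s + 2)*(s^4 - s^3 - 3*s^2 + s + 2) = (s - 2)*(s + 2)*(s^3 + s^2 - s - 1) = (s - 2)*(s - 1)*(s + 2)*(s^2 + 2*s + 1) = (s - 2)*(s - 1)*(s + 1)*(s + 2)*(s + 1)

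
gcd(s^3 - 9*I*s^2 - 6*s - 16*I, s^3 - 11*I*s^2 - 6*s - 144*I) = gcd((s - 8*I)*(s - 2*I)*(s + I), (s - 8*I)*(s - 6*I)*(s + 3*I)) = s - 8*I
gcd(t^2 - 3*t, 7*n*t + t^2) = t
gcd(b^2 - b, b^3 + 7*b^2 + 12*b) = b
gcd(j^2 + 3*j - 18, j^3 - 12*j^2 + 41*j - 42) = j - 3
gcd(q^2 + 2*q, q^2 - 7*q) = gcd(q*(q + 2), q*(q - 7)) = q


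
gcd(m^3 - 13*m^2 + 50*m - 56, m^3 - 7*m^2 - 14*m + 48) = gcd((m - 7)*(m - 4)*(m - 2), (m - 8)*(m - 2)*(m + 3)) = m - 2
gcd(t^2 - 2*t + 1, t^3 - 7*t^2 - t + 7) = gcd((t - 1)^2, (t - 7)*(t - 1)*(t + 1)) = t - 1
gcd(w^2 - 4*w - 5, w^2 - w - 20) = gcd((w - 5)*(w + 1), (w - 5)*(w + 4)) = w - 5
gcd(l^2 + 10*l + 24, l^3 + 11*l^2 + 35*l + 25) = 1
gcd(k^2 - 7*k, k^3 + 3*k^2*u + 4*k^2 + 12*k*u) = k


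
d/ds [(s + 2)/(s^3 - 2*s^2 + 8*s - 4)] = (s^3 - 2*s^2 + 8*s - (s + 2)*(3*s^2 - 4*s + 8) - 4)/(s^3 - 2*s^2 + 8*s - 4)^2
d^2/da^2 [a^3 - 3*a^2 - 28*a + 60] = 6*a - 6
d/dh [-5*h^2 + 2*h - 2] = 2 - 10*h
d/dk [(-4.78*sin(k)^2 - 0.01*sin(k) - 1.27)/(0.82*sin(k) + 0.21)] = 1.48720999405116*(-3.9196*sin(k)^2 - 2.0076*sin(k) + 1.0393)*cos(k)/(1.0*sin(k) + 0.25609756097561)^2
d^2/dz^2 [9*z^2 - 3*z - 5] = 18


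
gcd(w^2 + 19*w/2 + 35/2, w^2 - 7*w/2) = 1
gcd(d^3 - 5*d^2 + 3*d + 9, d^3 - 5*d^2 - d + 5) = d + 1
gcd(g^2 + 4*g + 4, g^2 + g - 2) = g + 2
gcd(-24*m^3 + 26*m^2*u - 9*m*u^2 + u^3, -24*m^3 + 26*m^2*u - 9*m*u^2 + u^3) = -24*m^3 + 26*m^2*u - 9*m*u^2 + u^3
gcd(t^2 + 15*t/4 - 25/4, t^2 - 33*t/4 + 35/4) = t - 5/4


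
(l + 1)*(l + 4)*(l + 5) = l^3 + 10*l^2 + 29*l + 20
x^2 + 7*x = x*(x + 7)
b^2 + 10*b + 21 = (b + 3)*(b + 7)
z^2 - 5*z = z*(z - 5)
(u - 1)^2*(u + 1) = u^3 - u^2 - u + 1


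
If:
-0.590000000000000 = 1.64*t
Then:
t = -0.36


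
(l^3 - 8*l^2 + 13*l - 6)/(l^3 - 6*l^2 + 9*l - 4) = (l - 6)/(l - 4)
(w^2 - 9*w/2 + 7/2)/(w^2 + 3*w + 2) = (2*w^2 - 9*w + 7)/(2*(w^2 + 3*w + 2))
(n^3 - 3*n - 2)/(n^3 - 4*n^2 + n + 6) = (n + 1)/(n - 3)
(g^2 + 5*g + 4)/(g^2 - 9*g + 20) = (g^2 + 5*g + 4)/(g^2 - 9*g + 20)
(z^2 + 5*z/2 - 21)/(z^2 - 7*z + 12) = (z^2 + 5*z/2 - 21)/(z^2 - 7*z + 12)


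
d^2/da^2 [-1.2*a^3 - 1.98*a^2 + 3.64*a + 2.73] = -7.2*a - 3.96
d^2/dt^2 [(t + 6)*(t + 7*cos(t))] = -7*(t + 6)*cos(t) - 14*sin(t) + 2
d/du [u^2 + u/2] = 2*u + 1/2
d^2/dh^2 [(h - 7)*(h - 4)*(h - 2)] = 6*h - 26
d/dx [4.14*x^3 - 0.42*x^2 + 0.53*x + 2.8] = 12.42*x^2 - 0.84*x + 0.53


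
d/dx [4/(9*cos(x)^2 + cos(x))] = 4*(sin(x)/cos(x)^2 + 18*tan(x))/(9*cos(x) + 1)^2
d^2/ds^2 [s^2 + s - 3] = 2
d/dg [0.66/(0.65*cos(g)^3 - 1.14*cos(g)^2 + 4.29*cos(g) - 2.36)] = (1.287*cos(g)^2 - 1.5048*cos(g) + 2.8314)*sin(g)/(0.65*cos(g)^3 - 1.14*cos(g)^2 + 4.29*cos(g) - 2.36)^2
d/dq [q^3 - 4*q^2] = q*(3*q - 8)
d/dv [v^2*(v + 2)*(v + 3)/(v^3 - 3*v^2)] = (v^2 - 6*v - 21)/(v^2 - 6*v + 9)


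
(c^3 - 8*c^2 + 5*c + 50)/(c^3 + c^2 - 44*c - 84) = (c^2 - 10*c + 25)/(c^2 - c - 42)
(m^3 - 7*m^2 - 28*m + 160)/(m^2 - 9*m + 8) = (m^2 + m - 20)/(m - 1)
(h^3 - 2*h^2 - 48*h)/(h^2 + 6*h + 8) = h*(h^2 - 2*h - 48)/(h^2 + 6*h + 8)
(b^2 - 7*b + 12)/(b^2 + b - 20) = (b - 3)/(b + 5)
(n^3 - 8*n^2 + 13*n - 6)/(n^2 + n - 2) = (n^2 - 7*n + 6)/(n + 2)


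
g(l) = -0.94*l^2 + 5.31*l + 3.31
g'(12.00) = -17.25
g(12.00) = -68.33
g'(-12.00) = 27.87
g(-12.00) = -195.77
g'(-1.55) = 8.22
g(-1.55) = -7.18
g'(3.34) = -0.97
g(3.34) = 10.56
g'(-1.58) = 8.28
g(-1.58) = -7.43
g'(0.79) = 3.82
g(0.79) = 6.92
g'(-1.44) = 8.02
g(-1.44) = -6.29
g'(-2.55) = 10.10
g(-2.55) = -16.34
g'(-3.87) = 12.59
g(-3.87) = -31.32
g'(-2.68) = 10.35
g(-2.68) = -17.67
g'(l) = 5.31 - 1.88*l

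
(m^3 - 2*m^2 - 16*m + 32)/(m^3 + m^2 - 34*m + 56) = (m + 4)/(m + 7)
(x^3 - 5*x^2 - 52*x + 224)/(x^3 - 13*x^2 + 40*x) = (x^2 + 3*x - 28)/(x*(x - 5))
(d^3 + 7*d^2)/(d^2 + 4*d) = d*(d + 7)/(d + 4)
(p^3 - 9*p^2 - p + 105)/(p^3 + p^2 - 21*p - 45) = (p - 7)/(p + 3)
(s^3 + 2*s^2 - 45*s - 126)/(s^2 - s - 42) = s + 3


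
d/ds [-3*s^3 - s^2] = s*(-9*s - 2)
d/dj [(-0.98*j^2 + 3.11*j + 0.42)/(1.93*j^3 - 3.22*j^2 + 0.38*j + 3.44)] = (1.8914*j^4 - 12.0046*j^3 + 7.21*j^2 - 4.0376*j + 10.5388)/(3.7249*j^6 - 12.4292*j^5 + 11.8352*j^4 + 10.8312*j^3 - 22.0092*j^2 + 2.6144*j + 11.8336)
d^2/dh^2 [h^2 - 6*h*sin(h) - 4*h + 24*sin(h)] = 6*h*sin(h) - 24*sin(h) - 12*cos(h) + 2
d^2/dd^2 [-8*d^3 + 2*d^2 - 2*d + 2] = 4 - 48*d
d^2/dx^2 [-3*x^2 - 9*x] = -6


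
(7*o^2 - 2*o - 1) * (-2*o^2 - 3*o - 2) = -14*o^4 - 17*o^3 - 6*o^2 + 7*o + 2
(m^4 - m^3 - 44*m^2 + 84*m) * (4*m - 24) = 4*m^5 - 28*m^4 - 152*m^3 + 1392*m^2 - 2016*m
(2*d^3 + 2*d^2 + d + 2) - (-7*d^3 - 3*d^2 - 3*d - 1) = 9*d^3 + 5*d^2 + 4*d + 3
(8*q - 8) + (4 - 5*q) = 3*q - 4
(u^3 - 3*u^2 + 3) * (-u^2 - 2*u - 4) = -u^5 + u^4 + 2*u^3 + 9*u^2 - 6*u - 12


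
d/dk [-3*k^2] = -6*k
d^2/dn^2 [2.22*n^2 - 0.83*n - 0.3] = 4.44000000000000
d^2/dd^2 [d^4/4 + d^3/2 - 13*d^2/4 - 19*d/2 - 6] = 3*d^2 + 3*d - 13/2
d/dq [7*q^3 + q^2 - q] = 21*q^2 + 2*q - 1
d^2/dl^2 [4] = 0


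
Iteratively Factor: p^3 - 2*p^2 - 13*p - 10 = (p + 2)*(p^2 - 4*p - 5) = (p - 5)*(p + 2)*(p + 1)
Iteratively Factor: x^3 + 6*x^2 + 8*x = (x + 2)*(x^2 + 4*x) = (x + 2)*(x + 4)*(x)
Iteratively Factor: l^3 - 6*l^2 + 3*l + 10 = (l - 2)*(l^2 - 4*l - 5) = (l - 5)*(l - 2)*(l + 1)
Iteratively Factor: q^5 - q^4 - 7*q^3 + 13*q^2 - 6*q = (q + 3)*(q^4 - 4*q^3 + 5*q^2 - 2*q) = q*(q + 3)*(q^3 - 4*q^2 + 5*q - 2) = q*(q - 2)*(q + 3)*(q^2 - 2*q + 1) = q*(q - 2)*(q - 1)*(q + 3)*(q - 1)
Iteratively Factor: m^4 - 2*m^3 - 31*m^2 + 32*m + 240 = (m + 3)*(m^3 - 5*m^2 - 16*m + 80) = (m + 3)*(m + 4)*(m^2 - 9*m + 20) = (m - 4)*(m + 3)*(m + 4)*(m - 5)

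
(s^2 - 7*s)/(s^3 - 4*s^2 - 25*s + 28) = s/(s^2 + 3*s - 4)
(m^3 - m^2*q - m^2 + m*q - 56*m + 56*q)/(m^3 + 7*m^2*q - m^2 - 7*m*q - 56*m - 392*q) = (m - q)/(m + 7*q)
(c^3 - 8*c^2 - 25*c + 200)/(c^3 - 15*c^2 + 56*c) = (c^2 - 25)/(c*(c - 7))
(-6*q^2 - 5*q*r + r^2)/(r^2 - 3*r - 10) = (6*q^2 + 5*q*r - r^2)/(-r^2 + 3*r + 10)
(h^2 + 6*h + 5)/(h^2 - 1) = (h + 5)/(h - 1)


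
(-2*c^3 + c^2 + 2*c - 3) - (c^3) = -3*c^3 + c^2 + 2*c - 3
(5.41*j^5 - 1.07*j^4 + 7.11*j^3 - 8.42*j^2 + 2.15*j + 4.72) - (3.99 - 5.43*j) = 5.41*j^5 - 1.07*j^4 + 7.11*j^3 - 8.42*j^2 + 7.58*j + 0.73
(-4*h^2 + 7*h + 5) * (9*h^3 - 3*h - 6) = -36*h^5 + 63*h^4 + 57*h^3 + 3*h^2 - 57*h - 30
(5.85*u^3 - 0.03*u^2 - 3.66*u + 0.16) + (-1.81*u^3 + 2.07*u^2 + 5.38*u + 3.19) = 4.04*u^3 + 2.04*u^2 + 1.72*u + 3.35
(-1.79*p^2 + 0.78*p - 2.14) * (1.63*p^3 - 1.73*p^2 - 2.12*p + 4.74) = -2.9177*p^5 + 4.3681*p^4 - 1.0428*p^3 - 6.436*p^2 + 8.234*p - 10.1436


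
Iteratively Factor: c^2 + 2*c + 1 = (c + 1)*(c + 1)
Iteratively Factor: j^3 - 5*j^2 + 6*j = (j - 3)*(j^2 - 2*j) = (j - 3)*(j - 2)*(j)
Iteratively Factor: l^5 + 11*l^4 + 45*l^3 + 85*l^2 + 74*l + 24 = (l + 1)*(l^4 + 10*l^3 + 35*l^2 + 50*l + 24) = (l + 1)^2*(l^3 + 9*l^2 + 26*l + 24) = (l + 1)^2*(l + 4)*(l^2 + 5*l + 6) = (l + 1)^2*(l + 3)*(l + 4)*(l + 2)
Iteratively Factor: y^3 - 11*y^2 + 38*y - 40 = (y - 2)*(y^2 - 9*y + 20) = (y - 4)*(y - 2)*(y - 5)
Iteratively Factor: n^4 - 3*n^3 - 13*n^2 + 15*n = (n + 3)*(n^3 - 6*n^2 + 5*n) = (n - 5)*(n + 3)*(n^2 - n) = (n - 5)*(n - 1)*(n + 3)*(n)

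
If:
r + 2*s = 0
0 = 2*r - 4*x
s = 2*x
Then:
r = 0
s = 0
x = 0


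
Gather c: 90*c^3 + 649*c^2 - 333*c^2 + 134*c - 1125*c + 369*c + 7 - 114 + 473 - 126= 90*c^3 + 316*c^2 - 622*c + 240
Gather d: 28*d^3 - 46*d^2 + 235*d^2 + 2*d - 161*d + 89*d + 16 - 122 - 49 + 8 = 28*d^3 + 189*d^2 - 70*d - 147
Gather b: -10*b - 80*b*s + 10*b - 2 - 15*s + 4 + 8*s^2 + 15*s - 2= -80*b*s + 8*s^2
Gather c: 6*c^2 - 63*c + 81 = 6*c^2 - 63*c + 81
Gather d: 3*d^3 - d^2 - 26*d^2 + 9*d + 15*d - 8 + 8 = 3*d^3 - 27*d^2 + 24*d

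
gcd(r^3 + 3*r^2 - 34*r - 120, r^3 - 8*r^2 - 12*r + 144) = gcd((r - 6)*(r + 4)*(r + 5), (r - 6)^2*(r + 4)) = r^2 - 2*r - 24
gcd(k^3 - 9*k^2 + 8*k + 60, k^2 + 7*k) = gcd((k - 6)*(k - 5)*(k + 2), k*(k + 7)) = 1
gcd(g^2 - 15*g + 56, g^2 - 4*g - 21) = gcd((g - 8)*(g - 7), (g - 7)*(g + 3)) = g - 7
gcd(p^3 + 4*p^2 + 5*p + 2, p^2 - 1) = p + 1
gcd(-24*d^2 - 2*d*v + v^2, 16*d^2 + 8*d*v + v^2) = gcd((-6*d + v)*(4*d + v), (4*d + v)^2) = 4*d + v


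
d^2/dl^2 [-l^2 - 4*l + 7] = -2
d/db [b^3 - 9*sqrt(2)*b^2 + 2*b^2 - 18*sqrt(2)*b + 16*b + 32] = 3*b^2 - 18*sqrt(2)*b + 4*b - 18*sqrt(2) + 16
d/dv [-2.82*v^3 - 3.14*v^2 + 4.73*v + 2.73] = -8.46*v^2 - 6.28*v + 4.73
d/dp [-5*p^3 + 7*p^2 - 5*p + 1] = -15*p^2 + 14*p - 5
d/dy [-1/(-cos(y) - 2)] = sin(y)/(cos(y) + 2)^2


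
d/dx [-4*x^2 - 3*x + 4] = -8*x - 3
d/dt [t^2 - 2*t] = 2*t - 2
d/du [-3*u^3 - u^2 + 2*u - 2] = -9*u^2 - 2*u + 2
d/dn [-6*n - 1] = -6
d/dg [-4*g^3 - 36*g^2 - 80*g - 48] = -12*g^2 - 72*g - 80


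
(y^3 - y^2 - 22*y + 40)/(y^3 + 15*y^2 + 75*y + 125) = (y^2 - 6*y + 8)/(y^2 + 10*y + 25)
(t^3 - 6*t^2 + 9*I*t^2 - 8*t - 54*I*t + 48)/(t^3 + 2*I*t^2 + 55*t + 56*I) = (t - 6)/(t - 7*I)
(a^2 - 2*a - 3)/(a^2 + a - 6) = (a^2 - 2*a - 3)/(a^2 + a - 6)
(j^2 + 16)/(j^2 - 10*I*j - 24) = (j + 4*I)/(j - 6*I)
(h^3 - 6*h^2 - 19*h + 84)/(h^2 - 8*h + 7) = (h^2 + h - 12)/(h - 1)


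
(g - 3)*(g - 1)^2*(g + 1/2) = g^4 - 9*g^3/2 + 9*g^2/2 + g/2 - 3/2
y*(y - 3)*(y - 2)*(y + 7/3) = y^4 - 8*y^3/3 - 17*y^2/3 + 14*y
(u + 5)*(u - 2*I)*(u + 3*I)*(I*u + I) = I*u^4 - u^3 + 6*I*u^3 - 6*u^2 + 11*I*u^2 - 5*u + 36*I*u + 30*I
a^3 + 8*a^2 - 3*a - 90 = (a - 3)*(a + 5)*(a + 6)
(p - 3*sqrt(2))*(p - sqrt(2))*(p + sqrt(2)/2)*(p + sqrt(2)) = p^4 - 5*sqrt(2)*p^3/2 - 5*p^2 + 5*sqrt(2)*p + 6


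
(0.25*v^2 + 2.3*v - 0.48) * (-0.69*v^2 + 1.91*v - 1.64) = -0.1725*v^4 - 1.1095*v^3 + 4.3142*v^2 - 4.6888*v + 0.7872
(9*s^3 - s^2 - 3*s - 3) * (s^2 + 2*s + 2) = 9*s^5 + 17*s^4 + 13*s^3 - 11*s^2 - 12*s - 6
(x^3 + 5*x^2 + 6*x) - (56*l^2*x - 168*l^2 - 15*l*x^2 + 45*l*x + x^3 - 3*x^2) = -56*l^2*x + 168*l^2 + 15*l*x^2 - 45*l*x + 8*x^2 + 6*x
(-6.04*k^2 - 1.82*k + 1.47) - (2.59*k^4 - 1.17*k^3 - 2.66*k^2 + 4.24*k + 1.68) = -2.59*k^4 + 1.17*k^3 - 3.38*k^2 - 6.06*k - 0.21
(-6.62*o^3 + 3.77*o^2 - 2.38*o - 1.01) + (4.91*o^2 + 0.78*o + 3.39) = -6.62*o^3 + 8.68*o^2 - 1.6*o + 2.38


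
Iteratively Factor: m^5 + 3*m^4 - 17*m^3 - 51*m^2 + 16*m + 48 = (m - 1)*(m^4 + 4*m^3 - 13*m^2 - 64*m - 48) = (m - 4)*(m - 1)*(m^3 + 8*m^2 + 19*m + 12) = (m - 4)*(m - 1)*(m + 1)*(m^2 + 7*m + 12) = (m - 4)*(m - 1)*(m + 1)*(m + 3)*(m + 4)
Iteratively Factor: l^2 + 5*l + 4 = (l + 1)*(l + 4)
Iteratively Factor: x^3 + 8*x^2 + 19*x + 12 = (x + 4)*(x^2 + 4*x + 3) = (x + 1)*(x + 4)*(x + 3)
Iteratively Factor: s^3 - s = (s + 1)*(s^2 - s) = (s - 1)*(s + 1)*(s)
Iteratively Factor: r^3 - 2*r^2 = (r - 2)*(r^2) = r*(r - 2)*(r)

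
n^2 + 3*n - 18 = (n - 3)*(n + 6)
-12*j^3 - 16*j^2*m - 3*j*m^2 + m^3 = (-6*j + m)*(j + m)*(2*j + m)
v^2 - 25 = (v - 5)*(v + 5)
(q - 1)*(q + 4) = q^2 + 3*q - 4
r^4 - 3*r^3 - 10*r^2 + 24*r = r*(r - 4)*(r - 2)*(r + 3)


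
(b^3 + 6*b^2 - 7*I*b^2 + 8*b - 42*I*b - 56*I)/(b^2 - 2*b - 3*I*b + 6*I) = (b^3 + b^2*(6 - 7*I) + b*(8 - 42*I) - 56*I)/(b^2 + b*(-2 - 3*I) + 6*I)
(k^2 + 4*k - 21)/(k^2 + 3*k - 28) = (k - 3)/(k - 4)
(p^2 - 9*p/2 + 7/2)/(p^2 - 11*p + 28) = (2*p^2 - 9*p + 7)/(2*(p^2 - 11*p + 28))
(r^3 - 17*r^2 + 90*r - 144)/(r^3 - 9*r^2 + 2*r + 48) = (r - 6)/(r + 2)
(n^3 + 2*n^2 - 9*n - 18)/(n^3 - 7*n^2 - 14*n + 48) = (n^2 - n - 6)/(n^2 - 10*n + 16)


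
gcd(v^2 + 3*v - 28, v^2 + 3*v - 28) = v^2 + 3*v - 28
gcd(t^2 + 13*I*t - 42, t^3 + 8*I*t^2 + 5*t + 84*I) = t + 7*I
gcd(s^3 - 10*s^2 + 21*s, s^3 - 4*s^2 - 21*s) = s^2 - 7*s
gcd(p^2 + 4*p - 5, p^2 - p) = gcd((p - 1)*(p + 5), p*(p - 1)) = p - 1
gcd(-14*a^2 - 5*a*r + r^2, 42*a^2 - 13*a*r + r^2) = -7*a + r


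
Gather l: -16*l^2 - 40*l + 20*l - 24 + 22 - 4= -16*l^2 - 20*l - 6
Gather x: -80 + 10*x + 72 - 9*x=x - 8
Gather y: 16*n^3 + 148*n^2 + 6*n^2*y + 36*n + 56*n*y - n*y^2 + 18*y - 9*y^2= 16*n^3 + 148*n^2 + 36*n + y^2*(-n - 9) + y*(6*n^2 + 56*n + 18)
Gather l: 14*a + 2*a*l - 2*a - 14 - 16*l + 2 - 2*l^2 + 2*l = 12*a - 2*l^2 + l*(2*a - 14) - 12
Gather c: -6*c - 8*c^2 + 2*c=-8*c^2 - 4*c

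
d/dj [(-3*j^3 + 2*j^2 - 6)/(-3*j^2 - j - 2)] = (9*j^4 + 6*j^3 + 16*j^2 - 44*j - 6)/(9*j^4 + 6*j^3 + 13*j^2 + 4*j + 4)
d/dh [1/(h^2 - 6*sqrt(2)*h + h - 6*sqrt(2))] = (-2*h - 1 + 6*sqrt(2))/(h^2 - 6*sqrt(2)*h + h - 6*sqrt(2))^2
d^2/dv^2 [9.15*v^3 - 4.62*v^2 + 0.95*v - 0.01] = 54.9*v - 9.24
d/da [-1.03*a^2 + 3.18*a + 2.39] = 3.18 - 2.06*a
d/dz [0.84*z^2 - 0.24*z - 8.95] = 1.68*z - 0.24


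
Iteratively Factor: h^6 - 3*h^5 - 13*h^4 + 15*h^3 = (h)*(h^5 - 3*h^4 - 13*h^3 + 15*h^2) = h*(h - 5)*(h^4 + 2*h^3 - 3*h^2) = h*(h - 5)*(h - 1)*(h^3 + 3*h^2) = h^2*(h - 5)*(h - 1)*(h^2 + 3*h) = h^2*(h - 5)*(h - 1)*(h + 3)*(h)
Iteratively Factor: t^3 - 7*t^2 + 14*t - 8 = (t - 2)*(t^2 - 5*t + 4) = (t - 4)*(t - 2)*(t - 1)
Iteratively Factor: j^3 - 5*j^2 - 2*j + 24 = (j - 4)*(j^2 - j - 6) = (j - 4)*(j - 3)*(j + 2)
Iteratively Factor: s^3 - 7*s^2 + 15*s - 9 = (s - 1)*(s^2 - 6*s + 9) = (s - 3)*(s - 1)*(s - 3)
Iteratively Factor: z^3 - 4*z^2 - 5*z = (z)*(z^2 - 4*z - 5) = z*(z + 1)*(z - 5)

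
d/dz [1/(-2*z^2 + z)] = (4*z - 1)/(z^2*(2*z - 1)^2)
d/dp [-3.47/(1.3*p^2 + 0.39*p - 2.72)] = (9.022*p + 1.3533)/(1.3*p^2 + 0.39*p - 2.72)^2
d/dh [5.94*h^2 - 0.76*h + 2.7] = 11.88*h - 0.76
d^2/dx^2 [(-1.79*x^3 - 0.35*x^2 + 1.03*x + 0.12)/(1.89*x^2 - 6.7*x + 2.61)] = (-2.8421709430404e-14*x^4 - 144.551992*x^3 + 200.741382*x^2 - 112.764636*x + 40.844454)/(6.751269*x^6 - 71.79921*x^5 + 282.495843*x^4 - 499.06558*x^3 + 390.113307*x^2 - 136.92321*x + 17.779581)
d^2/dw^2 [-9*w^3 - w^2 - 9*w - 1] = -54*w - 2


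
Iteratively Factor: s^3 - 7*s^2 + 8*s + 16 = (s - 4)*(s^2 - 3*s - 4) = (s - 4)*(s + 1)*(s - 4)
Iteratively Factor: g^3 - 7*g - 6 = (g + 1)*(g^2 - g - 6) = (g + 1)*(g + 2)*(g - 3)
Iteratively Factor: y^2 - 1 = (y + 1)*(y - 1)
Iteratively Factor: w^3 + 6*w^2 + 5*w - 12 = (w - 1)*(w^2 + 7*w + 12) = (w - 1)*(w + 3)*(w + 4)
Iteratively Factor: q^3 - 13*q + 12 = (q - 3)*(q^2 + 3*q - 4) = (q - 3)*(q + 4)*(q - 1)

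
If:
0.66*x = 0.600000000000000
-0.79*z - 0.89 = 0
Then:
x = 0.91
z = -1.13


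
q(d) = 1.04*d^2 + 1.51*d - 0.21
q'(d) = 2.08*d + 1.51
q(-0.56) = -0.73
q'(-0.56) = 0.35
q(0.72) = 1.42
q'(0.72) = 3.01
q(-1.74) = 0.31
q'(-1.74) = -2.11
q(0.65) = 1.21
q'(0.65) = 2.86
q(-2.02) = 0.98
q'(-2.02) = -2.69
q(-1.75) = 0.33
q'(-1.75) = -2.13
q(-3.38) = 6.57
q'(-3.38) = -5.52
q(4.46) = 27.21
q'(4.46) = 10.79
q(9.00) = 97.62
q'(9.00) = 20.23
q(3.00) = 13.68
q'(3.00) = 7.75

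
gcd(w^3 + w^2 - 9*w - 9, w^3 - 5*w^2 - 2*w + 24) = w - 3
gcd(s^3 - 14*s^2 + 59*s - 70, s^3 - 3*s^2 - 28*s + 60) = s - 2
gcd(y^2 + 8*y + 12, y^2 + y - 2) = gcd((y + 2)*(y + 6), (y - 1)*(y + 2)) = y + 2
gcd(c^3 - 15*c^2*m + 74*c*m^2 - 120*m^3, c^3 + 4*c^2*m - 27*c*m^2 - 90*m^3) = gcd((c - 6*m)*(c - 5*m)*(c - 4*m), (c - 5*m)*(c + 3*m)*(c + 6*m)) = c - 5*m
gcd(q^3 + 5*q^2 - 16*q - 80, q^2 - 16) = q^2 - 16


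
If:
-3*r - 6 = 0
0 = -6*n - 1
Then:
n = -1/6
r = -2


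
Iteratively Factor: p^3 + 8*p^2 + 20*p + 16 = (p + 2)*(p^2 + 6*p + 8) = (p + 2)^2*(p + 4)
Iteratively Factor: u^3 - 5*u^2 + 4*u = (u - 4)*(u^2 - u) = (u - 4)*(u - 1)*(u)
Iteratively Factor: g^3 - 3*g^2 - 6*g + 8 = (g - 4)*(g^2 + g - 2) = (g - 4)*(g + 2)*(g - 1)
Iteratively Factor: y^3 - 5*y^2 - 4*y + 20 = (y - 2)*(y^2 - 3*y - 10) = (y - 5)*(y - 2)*(y + 2)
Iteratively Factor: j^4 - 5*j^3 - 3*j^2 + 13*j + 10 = (j - 5)*(j^3 - 3*j - 2) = (j - 5)*(j + 1)*(j^2 - j - 2) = (j - 5)*(j - 2)*(j + 1)*(j + 1)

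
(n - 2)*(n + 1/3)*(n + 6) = n^3 + 13*n^2/3 - 32*n/3 - 4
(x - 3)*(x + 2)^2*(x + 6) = x^4 + 7*x^3 - 2*x^2 - 60*x - 72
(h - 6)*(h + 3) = h^2 - 3*h - 18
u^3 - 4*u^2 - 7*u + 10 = (u - 5)*(u - 1)*(u + 2)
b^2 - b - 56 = (b - 8)*(b + 7)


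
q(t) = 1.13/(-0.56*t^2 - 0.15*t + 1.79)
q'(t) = 1.13*(1.12*t + 0.15)/(-0.56*t^2 - 0.15*t + 1.79)^2 = (1.2656*t + 0.1695)/(0.56*t^2 + 0.15*t - 1.79)^2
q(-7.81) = -0.04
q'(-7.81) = -0.01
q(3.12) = -0.27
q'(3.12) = 0.24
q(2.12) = -1.08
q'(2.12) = 2.61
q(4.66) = -0.10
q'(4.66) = 0.05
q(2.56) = -0.50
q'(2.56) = 0.67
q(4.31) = -0.12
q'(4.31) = 0.07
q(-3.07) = -0.37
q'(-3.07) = -0.41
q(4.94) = -0.09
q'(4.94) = 0.04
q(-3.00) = -0.40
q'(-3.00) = -0.46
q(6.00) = -0.06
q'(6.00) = 0.02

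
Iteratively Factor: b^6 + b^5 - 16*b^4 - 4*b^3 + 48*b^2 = (b - 2)*(b^5 + 3*b^4 - 10*b^3 - 24*b^2) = (b - 2)*(b + 4)*(b^4 - b^3 - 6*b^2) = (b - 3)*(b - 2)*(b + 4)*(b^3 + 2*b^2) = b*(b - 3)*(b - 2)*(b + 4)*(b^2 + 2*b) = b*(b - 3)*(b - 2)*(b + 2)*(b + 4)*(b)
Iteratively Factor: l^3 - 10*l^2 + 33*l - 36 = (l - 4)*(l^2 - 6*l + 9) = (l - 4)*(l - 3)*(l - 3)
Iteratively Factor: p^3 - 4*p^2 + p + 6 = (p - 3)*(p^2 - p - 2) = (p - 3)*(p + 1)*(p - 2)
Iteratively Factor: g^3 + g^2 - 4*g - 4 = (g + 1)*(g^2 - 4) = (g + 1)*(g + 2)*(g - 2)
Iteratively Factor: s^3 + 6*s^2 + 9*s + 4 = (s + 4)*(s^2 + 2*s + 1) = (s + 1)*(s + 4)*(s + 1)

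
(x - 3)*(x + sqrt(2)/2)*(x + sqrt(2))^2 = x^4 - 3*x^3 + 5*sqrt(2)*x^3/2 - 15*sqrt(2)*x^2/2 + 4*x^2 - 12*x + sqrt(2)*x - 3*sqrt(2)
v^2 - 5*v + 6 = (v - 3)*(v - 2)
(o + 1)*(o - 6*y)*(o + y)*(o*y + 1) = o^4*y - 5*o^3*y^2 + o^3*y + o^3 - 6*o^2*y^3 - 5*o^2*y^2 - 5*o^2*y + o^2 - 6*o*y^3 - 6*o*y^2 - 5*o*y - 6*y^2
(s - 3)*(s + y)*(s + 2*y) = s^3 + 3*s^2*y - 3*s^2 + 2*s*y^2 - 9*s*y - 6*y^2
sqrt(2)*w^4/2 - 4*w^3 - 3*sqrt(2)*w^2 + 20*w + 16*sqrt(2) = (w - 4*sqrt(2))*(w - 2*sqrt(2))*(w + sqrt(2))*(sqrt(2)*w/2 + 1)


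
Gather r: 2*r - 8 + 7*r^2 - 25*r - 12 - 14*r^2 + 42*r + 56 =-7*r^2 + 19*r + 36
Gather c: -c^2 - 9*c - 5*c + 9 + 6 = -c^2 - 14*c + 15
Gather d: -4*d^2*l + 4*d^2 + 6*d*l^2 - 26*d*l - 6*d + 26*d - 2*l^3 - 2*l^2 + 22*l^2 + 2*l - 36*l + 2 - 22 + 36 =d^2*(4 - 4*l) + d*(6*l^2 - 26*l + 20) - 2*l^3 + 20*l^2 - 34*l + 16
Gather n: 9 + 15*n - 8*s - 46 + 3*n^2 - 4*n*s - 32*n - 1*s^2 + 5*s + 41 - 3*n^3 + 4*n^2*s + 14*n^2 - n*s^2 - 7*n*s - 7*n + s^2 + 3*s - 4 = -3*n^3 + n^2*(4*s + 17) + n*(-s^2 - 11*s - 24)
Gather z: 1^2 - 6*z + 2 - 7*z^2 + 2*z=-7*z^2 - 4*z + 3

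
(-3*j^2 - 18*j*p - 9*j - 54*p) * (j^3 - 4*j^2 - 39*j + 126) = -3*j^5 - 18*j^4*p + 3*j^4 + 18*j^3*p + 153*j^3 + 918*j^2*p - 27*j^2 - 162*j*p - 1134*j - 6804*p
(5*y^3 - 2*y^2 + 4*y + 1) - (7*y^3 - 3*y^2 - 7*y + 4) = -2*y^3 + y^2 + 11*y - 3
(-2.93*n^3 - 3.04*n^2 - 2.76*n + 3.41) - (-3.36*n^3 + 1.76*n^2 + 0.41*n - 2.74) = 0.43*n^3 - 4.8*n^2 - 3.17*n + 6.15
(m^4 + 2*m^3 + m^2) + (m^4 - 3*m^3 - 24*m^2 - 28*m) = 2*m^4 - m^3 - 23*m^2 - 28*m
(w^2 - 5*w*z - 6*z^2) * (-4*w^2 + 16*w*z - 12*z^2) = -4*w^4 + 36*w^3*z - 68*w^2*z^2 - 36*w*z^3 + 72*z^4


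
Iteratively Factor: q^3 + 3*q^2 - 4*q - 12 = (q + 2)*(q^2 + q - 6) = (q - 2)*(q + 2)*(q + 3)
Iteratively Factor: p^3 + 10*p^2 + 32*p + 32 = (p + 4)*(p^2 + 6*p + 8) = (p + 4)^2*(p + 2)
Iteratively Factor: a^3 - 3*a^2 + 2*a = (a)*(a^2 - 3*a + 2) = a*(a - 2)*(a - 1)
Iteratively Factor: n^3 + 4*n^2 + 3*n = (n)*(n^2 + 4*n + 3) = n*(n + 1)*(n + 3)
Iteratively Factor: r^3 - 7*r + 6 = (r - 2)*(r^2 + 2*r - 3) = (r - 2)*(r - 1)*(r + 3)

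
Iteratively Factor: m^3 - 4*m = (m)*(m^2 - 4) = m*(m + 2)*(m - 2)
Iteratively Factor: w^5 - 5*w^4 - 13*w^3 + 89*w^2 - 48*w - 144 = (w - 3)*(w^4 - 2*w^3 - 19*w^2 + 32*w + 48) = (w - 3)*(w + 1)*(w^3 - 3*w^2 - 16*w + 48) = (w - 3)*(w + 1)*(w + 4)*(w^2 - 7*w + 12) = (w - 4)*(w - 3)*(w + 1)*(w + 4)*(w - 3)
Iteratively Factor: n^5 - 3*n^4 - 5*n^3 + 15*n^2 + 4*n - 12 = (n + 1)*(n^4 - 4*n^3 - n^2 + 16*n - 12) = (n - 3)*(n + 1)*(n^3 - n^2 - 4*n + 4) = (n - 3)*(n + 1)*(n + 2)*(n^2 - 3*n + 2) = (n - 3)*(n - 2)*(n + 1)*(n + 2)*(n - 1)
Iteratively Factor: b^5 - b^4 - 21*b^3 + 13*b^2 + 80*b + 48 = (b + 1)*(b^4 - 2*b^3 - 19*b^2 + 32*b + 48) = (b - 3)*(b + 1)*(b^3 + b^2 - 16*b - 16) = (b - 3)*(b + 1)*(b + 4)*(b^2 - 3*b - 4) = (b - 4)*(b - 3)*(b + 1)*(b + 4)*(b + 1)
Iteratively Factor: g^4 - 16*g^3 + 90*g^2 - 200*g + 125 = (g - 5)*(g^3 - 11*g^2 + 35*g - 25) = (g - 5)^2*(g^2 - 6*g + 5) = (g - 5)^2*(g - 1)*(g - 5)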